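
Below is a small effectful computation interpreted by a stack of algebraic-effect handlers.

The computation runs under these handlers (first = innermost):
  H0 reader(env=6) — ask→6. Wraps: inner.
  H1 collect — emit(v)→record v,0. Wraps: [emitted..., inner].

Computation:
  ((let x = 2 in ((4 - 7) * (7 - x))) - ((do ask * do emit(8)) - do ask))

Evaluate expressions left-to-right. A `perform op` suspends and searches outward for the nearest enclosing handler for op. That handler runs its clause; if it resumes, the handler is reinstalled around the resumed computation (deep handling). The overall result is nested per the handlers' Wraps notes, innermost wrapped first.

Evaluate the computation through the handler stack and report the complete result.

Answer: [8, -9]

Evaluation trace:
ask @ H0 ⇒ 6
emit(8) @ H1 ⇒ out+=8
ask @ H0 ⇒ 6
H0 returns -9
H1 returns [8, -9]
= [8, -9]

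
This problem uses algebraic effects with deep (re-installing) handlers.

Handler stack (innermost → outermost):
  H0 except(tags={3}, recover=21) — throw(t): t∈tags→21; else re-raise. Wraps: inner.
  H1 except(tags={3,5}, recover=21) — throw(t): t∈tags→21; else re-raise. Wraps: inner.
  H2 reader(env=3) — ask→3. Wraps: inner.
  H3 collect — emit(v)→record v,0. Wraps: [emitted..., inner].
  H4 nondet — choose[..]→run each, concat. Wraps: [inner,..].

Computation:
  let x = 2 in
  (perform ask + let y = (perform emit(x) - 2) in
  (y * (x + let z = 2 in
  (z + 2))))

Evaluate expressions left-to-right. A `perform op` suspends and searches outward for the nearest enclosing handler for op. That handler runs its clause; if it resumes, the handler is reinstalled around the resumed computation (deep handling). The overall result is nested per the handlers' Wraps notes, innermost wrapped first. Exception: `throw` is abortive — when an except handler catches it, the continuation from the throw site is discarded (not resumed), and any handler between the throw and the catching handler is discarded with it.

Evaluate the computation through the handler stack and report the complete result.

Answer: [[2, -9]]

Step-by-step:
ask @ H2 ⇒ 3
emit(2) @ H3 ⇒ out+=2
H0 returns -9
H1 returns -9
H2 returns -9
H3 returns [2, -9]
H4 returns [[2, -9]]
= [[2, -9]]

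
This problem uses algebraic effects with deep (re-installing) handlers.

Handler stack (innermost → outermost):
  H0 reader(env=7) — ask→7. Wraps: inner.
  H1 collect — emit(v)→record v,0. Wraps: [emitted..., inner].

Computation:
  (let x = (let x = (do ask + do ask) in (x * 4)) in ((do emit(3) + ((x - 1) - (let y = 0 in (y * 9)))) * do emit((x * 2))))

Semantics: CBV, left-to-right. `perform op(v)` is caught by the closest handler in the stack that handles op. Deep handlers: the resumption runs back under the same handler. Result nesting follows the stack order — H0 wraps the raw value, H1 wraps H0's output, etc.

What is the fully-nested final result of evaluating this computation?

Answer: [3, 112, 0]

Working:
ask @ H0 ⇒ 7
ask @ H0 ⇒ 7
emit(3) @ H1 ⇒ out+=3
emit(112) @ H1 ⇒ out+=112
H0 returns 0
H1 returns [3, 112, 0]
= [3, 112, 0]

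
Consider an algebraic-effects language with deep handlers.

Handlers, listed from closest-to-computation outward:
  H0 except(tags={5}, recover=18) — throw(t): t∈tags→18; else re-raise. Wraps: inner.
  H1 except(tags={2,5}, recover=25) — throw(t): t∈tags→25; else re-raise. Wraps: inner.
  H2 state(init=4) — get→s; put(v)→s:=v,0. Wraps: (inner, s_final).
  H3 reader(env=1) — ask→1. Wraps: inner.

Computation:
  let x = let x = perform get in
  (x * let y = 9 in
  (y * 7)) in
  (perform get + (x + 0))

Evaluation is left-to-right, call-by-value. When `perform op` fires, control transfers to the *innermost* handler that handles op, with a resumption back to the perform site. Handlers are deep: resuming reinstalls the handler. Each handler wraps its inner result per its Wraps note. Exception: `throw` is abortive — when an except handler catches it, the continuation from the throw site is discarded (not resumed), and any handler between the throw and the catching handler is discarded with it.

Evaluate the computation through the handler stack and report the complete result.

Step-by-step:
get @ H2 ⇒ 4
get @ H2 ⇒ 4
H0 returns 256
H1 returns 256
H2 returns (256, 4)
H3 returns (256, 4)
= (256, 4)

Answer: (256, 4)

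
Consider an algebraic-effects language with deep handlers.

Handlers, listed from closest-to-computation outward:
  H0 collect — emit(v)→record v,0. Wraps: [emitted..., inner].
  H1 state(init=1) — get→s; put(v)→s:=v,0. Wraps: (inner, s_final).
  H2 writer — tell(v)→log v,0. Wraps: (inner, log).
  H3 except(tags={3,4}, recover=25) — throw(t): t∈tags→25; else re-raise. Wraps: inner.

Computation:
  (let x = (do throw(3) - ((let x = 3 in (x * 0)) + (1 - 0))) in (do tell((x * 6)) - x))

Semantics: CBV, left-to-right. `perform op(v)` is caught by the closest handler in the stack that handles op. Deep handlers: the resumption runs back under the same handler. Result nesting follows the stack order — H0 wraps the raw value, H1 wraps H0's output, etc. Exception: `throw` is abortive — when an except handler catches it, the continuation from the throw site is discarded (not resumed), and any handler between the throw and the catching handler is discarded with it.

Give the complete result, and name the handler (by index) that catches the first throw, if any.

Answer: 25 ; first throw caught by: H3

Evaluation trace:
throw(3) @ H3 caught ⇒ 25
= 25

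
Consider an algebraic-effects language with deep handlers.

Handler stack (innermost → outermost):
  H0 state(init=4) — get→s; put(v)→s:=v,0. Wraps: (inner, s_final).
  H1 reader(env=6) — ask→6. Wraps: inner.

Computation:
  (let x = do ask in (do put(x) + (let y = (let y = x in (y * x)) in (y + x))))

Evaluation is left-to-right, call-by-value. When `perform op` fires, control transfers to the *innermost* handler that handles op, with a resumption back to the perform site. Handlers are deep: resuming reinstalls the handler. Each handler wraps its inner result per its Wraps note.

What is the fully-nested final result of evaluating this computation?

Step-by-step:
ask @ H1 ⇒ 6
put(6) @ H0 ⇒ s:=6
H0 returns (42, 6)
H1 returns (42, 6)
= (42, 6)

Answer: (42, 6)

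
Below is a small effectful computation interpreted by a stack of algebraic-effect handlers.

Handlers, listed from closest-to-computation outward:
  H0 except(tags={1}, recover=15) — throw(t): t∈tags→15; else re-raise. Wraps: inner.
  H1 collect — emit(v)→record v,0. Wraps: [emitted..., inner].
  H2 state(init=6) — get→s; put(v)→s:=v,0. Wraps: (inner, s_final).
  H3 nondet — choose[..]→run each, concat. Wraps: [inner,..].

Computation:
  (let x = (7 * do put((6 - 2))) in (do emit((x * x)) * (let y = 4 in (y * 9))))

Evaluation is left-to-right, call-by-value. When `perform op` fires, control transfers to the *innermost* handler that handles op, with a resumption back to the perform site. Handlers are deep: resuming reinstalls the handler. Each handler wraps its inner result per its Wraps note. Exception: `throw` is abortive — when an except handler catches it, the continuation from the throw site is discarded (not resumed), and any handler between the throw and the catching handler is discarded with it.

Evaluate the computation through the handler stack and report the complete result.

Answer: [([0, 0], 4)]

Step-by-step:
put(4) @ H2 ⇒ s:=4
emit(0) @ H1 ⇒ out+=0
H0 returns 0
H1 returns [0, 0]
H2 returns ([0, 0], 4)
H3 returns [([0, 0], 4)]
= [([0, 0], 4)]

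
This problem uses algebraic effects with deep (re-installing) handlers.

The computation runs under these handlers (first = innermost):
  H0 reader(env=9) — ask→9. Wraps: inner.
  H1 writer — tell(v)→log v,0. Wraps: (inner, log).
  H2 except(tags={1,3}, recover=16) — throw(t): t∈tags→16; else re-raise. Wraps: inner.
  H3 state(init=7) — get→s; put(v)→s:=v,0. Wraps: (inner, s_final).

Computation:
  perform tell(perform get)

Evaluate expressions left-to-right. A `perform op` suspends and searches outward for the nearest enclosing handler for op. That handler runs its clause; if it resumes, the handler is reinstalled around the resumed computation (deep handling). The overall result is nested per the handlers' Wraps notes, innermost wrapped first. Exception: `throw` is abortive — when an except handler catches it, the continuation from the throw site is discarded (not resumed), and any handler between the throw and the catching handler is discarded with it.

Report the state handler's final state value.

Answer: 7

Evaluation trace:
get @ H3 ⇒ 7
tell(7) @ H1 ⇒ log+=7
H0 returns 0
H1 returns (0, (7))
H2 returns (0, (7))
H3 returns ((0, (7)), 7)
= ((0, (7)), 7)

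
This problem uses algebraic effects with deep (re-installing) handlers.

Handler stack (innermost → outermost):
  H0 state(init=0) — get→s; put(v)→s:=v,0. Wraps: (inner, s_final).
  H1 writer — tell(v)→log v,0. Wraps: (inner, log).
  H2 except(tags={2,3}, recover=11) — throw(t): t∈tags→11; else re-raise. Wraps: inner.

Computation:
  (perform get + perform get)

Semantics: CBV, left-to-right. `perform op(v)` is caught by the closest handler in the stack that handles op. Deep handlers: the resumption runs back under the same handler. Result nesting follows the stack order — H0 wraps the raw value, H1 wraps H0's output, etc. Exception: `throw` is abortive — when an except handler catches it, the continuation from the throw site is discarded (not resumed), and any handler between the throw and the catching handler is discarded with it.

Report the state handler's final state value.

Evaluation trace:
get @ H0 ⇒ 0
get @ H0 ⇒ 0
H0 returns (0, 0)
H1 returns ((0, 0), ())
H2 returns ((0, 0), ())
= ((0, 0), ())

Answer: 0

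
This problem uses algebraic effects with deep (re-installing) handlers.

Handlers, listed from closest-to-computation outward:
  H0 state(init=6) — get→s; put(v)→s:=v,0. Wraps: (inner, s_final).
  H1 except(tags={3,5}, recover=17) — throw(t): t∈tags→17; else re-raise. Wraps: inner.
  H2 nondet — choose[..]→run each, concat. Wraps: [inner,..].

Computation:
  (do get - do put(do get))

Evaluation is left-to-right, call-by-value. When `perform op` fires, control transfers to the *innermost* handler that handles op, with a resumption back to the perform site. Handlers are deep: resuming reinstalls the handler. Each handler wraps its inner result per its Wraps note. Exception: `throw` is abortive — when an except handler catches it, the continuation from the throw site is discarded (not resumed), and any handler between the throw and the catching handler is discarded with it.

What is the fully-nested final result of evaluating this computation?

Working:
get @ H0 ⇒ 6
get @ H0 ⇒ 6
put(6) @ H0 ⇒ s:=6
H0 returns (6, 6)
H1 returns (6, 6)
H2 returns [(6, 6)]
= [(6, 6)]

Answer: [(6, 6)]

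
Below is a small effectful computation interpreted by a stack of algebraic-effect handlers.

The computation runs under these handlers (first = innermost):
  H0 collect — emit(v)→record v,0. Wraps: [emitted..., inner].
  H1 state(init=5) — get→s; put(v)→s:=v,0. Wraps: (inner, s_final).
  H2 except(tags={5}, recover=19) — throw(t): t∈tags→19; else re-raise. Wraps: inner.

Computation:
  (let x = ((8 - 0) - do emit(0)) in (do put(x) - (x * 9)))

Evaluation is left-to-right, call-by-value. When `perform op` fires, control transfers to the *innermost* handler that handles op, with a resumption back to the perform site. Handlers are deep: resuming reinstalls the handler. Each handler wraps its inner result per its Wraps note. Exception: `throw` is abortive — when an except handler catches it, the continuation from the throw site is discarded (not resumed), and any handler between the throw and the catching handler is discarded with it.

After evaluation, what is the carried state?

Step-by-step:
emit(0) @ H0 ⇒ out+=0
put(8) @ H1 ⇒ s:=8
H0 returns [0, -72]
H1 returns ([0, -72], 8)
H2 returns ([0, -72], 8)
= ([0, -72], 8)

Answer: 8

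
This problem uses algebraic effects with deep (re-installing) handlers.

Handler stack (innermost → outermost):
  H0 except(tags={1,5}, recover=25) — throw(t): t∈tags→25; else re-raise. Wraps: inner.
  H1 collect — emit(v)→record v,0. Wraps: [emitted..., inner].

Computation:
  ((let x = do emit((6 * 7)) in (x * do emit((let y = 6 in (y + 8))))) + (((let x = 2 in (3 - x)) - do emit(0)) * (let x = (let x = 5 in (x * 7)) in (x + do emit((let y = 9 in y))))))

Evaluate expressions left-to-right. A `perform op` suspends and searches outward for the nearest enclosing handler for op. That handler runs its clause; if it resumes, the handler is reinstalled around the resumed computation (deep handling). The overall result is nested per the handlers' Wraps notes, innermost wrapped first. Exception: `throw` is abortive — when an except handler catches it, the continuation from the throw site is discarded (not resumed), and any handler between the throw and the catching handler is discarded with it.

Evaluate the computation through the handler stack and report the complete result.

Evaluation trace:
emit(42) @ H1 ⇒ out+=42
emit(14) @ H1 ⇒ out+=14
emit(0) @ H1 ⇒ out+=0
emit(9) @ H1 ⇒ out+=9
H0 returns 35
H1 returns [42, 14, 0, 9, 35]
= [42, 14, 0, 9, 35]

Answer: [42, 14, 0, 9, 35]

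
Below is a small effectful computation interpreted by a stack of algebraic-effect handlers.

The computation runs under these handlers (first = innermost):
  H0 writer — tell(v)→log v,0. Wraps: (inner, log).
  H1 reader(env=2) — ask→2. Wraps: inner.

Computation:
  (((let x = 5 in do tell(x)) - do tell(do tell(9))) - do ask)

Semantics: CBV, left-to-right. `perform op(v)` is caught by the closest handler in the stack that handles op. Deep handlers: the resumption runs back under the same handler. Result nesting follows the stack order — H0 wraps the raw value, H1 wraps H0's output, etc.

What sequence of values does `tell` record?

Answer: (5, 9, 0)

Evaluation trace:
tell(5) @ H0 ⇒ log+=5
tell(9) @ H0 ⇒ log+=9
tell(0) @ H0 ⇒ log+=0
ask @ H1 ⇒ 2
H0 returns (-2, (5, 9, 0))
H1 returns (-2, (5, 9, 0))
= (-2, (5, 9, 0))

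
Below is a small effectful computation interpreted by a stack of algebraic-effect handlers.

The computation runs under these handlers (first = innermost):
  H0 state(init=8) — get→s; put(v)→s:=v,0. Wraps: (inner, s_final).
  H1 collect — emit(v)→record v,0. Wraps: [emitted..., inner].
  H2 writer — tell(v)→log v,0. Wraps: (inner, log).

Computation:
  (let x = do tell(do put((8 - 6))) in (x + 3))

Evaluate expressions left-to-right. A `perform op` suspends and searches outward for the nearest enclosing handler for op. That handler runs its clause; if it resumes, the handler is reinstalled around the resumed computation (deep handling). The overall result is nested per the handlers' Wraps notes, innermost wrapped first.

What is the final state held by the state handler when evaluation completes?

Answer: 2

Evaluation trace:
put(2) @ H0 ⇒ s:=2
tell(0) @ H2 ⇒ log+=0
H0 returns (3, 2)
H1 returns [(3, 2)]
H2 returns ([(3, 2)], (0))
= ([(3, 2)], (0))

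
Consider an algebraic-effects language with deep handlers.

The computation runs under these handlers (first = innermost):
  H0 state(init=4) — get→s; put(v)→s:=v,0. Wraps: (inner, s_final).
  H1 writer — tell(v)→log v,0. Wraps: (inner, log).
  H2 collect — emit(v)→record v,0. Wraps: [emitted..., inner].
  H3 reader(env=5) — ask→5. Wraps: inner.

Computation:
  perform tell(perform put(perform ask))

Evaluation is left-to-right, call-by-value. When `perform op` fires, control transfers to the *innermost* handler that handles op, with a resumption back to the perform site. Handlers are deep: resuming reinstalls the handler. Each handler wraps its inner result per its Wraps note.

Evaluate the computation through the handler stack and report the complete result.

Answer: [((0, 5), (0))]

Step-by-step:
ask @ H3 ⇒ 5
put(5) @ H0 ⇒ s:=5
tell(0) @ H1 ⇒ log+=0
H0 returns (0, 5)
H1 returns ((0, 5), (0))
H2 returns [((0, 5), (0))]
H3 returns [((0, 5), (0))]
= [((0, 5), (0))]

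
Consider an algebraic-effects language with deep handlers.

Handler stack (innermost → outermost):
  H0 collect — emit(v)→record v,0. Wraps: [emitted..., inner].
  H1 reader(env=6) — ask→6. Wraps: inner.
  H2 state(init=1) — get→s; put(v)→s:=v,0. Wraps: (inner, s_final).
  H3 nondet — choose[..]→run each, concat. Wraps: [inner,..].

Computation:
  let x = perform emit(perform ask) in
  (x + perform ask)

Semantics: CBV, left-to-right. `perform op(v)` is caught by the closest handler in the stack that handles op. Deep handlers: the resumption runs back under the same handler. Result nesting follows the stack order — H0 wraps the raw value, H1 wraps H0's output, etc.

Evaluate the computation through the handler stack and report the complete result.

Evaluation trace:
ask @ H1 ⇒ 6
emit(6) @ H0 ⇒ out+=6
ask @ H1 ⇒ 6
H0 returns [6, 6]
H1 returns [6, 6]
H2 returns ([6, 6], 1)
H3 returns [([6, 6], 1)]
= [([6, 6], 1)]

Answer: [([6, 6], 1)]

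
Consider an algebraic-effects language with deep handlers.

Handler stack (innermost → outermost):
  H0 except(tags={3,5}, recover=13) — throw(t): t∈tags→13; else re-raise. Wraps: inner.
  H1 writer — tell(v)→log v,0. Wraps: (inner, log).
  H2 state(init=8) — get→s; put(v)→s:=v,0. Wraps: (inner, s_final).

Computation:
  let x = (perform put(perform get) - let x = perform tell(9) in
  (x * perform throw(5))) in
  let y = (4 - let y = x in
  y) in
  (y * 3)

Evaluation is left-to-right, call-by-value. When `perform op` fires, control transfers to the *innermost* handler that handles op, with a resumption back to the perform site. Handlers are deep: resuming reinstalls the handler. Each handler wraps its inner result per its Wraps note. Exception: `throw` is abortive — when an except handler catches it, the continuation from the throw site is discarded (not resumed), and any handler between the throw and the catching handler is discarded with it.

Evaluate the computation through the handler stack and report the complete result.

Answer: ((13, (9)), 8)

Step-by-step:
get @ H2 ⇒ 8
put(8) @ H2 ⇒ s:=8
tell(9) @ H1 ⇒ log+=9
throw(5) @ H0 caught ⇒ 13
H1 returns (13, (9))
H2 returns ((13, (9)), 8)
= ((13, (9)), 8)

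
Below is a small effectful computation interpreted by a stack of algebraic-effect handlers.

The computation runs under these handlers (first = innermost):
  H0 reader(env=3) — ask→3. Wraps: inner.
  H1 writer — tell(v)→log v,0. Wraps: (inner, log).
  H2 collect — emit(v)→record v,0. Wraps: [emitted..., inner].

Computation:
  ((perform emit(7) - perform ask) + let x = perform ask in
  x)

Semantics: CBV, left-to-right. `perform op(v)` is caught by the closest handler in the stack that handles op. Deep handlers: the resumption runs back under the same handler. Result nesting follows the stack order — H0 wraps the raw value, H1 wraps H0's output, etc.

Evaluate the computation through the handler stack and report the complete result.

Evaluation trace:
emit(7) @ H2 ⇒ out+=7
ask @ H0 ⇒ 3
ask @ H0 ⇒ 3
H0 returns 0
H1 returns (0, ())
H2 returns [7, (0, ())]
= [7, (0, ())]

Answer: [7, (0, ())]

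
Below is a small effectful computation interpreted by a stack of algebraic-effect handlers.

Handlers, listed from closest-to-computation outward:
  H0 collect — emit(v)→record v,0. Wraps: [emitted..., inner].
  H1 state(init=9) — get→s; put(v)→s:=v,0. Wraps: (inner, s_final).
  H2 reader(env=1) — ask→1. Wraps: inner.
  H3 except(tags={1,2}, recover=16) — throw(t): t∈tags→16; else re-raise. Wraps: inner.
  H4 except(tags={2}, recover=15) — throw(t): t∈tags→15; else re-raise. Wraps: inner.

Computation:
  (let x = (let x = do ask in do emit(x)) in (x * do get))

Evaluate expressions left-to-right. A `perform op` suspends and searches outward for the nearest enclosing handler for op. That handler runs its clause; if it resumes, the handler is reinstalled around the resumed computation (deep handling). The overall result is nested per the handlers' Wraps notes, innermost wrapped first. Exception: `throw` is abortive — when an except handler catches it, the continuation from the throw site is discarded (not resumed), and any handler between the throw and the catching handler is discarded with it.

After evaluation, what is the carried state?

Answer: 9

Working:
ask @ H2 ⇒ 1
emit(1) @ H0 ⇒ out+=1
get @ H1 ⇒ 9
H0 returns [1, 0]
H1 returns ([1, 0], 9)
H2 returns ([1, 0], 9)
H3 returns ([1, 0], 9)
H4 returns ([1, 0], 9)
= ([1, 0], 9)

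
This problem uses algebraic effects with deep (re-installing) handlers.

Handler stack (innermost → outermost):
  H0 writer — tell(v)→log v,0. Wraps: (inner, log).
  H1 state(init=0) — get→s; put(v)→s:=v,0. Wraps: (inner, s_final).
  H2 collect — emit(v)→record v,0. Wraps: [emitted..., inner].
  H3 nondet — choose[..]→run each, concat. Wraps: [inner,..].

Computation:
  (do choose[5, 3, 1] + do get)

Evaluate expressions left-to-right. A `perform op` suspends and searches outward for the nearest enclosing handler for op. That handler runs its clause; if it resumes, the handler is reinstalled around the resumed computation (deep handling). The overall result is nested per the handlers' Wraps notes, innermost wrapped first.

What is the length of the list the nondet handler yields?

Step-by-step:
choose[5, 3, 1] @ H3
  branch[0] choose=5:
    get @ H1 ⇒ 0
    H0 returns (5, ())
    H1 returns ((5, ()), 0)
    H2 returns [((5, ()), 0)]
    H3 returns [[((5, ()), 0)]]
  branch[1] choose=3:
    get @ H1 ⇒ 0
    H0 returns (3, ())
    H1 returns ((3, ()), 0)
    H2 returns [((3, ()), 0)]
    H3 returns [[((3, ()), 0)]]
  branch[2] choose=1:
    get @ H1 ⇒ 0
    H0 returns (1, ())
    H1 returns ((1, ()), 0)
    H2 returns [((1, ()), 0)]
    H3 returns [[((1, ()), 0)]]
= [[((5, ()), 0)], [((3, ()), 0)], [((1, ()), 0)]]

Answer: 3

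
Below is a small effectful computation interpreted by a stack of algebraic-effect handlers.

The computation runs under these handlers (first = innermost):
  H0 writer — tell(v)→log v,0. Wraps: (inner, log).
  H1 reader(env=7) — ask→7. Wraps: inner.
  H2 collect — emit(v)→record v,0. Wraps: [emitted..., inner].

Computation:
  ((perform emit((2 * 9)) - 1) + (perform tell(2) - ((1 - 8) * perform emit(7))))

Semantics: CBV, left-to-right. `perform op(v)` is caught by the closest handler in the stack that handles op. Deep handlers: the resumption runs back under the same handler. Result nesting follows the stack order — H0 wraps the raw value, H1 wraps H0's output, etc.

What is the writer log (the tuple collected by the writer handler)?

Evaluation trace:
emit(18) @ H2 ⇒ out+=18
tell(2) @ H0 ⇒ log+=2
emit(7) @ H2 ⇒ out+=7
H0 returns (-1, (2))
H1 returns (-1, (2))
H2 returns [18, 7, (-1, (2))]
= [18, 7, (-1, (2))]

Answer: (2)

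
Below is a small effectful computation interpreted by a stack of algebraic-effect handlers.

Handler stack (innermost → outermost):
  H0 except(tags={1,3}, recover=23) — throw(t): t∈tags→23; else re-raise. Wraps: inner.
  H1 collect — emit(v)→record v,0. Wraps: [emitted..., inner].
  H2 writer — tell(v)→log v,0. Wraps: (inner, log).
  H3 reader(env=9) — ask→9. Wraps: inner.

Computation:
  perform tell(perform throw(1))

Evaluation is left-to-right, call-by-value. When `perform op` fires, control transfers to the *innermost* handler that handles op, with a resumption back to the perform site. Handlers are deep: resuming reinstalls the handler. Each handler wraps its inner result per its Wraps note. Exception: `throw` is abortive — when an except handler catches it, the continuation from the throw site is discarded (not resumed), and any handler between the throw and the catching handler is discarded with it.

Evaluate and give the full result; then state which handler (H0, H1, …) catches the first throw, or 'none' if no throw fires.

Evaluation trace:
throw(1) @ H0 caught ⇒ 23
H1 returns [23]
H2 returns ([23], ())
H3 returns ([23], ())
= ([23], ())

Answer: ([23], ()) ; first throw caught by: H0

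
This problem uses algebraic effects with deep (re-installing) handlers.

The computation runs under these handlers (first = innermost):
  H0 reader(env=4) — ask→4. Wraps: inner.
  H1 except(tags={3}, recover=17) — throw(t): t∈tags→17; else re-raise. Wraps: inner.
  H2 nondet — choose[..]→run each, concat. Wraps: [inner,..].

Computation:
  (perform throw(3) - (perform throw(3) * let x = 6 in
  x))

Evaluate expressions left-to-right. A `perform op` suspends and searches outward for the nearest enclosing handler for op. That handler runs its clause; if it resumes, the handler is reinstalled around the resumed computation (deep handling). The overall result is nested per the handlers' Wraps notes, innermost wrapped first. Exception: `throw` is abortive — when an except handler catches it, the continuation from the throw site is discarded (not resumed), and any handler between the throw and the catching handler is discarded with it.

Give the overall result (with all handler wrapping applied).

Working:
throw(3) @ H1 caught ⇒ 17
H2 returns [17]
= [17]

Answer: [17]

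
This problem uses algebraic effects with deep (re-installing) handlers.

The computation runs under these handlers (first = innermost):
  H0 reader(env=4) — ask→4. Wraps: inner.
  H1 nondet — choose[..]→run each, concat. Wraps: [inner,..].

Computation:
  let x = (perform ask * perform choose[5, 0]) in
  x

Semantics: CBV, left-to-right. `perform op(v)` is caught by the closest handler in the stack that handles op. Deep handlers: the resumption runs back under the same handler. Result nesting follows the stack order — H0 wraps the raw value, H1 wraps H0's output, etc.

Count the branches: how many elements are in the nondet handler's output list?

Answer: 2

Working:
ask @ H0 ⇒ 4
choose[5, 0] @ H1
  branch[0] choose=5:
    H0 returns 20
    H1 returns [20]
  branch[1] choose=0:
    H0 returns 0
    H1 returns [0]
= [20, 0]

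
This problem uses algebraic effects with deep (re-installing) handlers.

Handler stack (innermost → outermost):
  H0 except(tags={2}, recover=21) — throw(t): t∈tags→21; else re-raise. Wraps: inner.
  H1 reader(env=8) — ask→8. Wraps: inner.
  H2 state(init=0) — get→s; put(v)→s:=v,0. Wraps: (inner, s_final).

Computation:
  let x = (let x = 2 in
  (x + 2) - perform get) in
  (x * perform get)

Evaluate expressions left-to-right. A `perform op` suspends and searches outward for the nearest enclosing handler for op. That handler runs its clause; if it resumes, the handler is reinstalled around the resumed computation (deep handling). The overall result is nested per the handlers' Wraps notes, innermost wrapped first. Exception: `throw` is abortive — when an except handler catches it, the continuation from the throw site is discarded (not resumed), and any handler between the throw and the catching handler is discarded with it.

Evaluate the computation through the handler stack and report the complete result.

Working:
get @ H2 ⇒ 0
get @ H2 ⇒ 0
H0 returns 0
H1 returns 0
H2 returns (0, 0)
= (0, 0)

Answer: (0, 0)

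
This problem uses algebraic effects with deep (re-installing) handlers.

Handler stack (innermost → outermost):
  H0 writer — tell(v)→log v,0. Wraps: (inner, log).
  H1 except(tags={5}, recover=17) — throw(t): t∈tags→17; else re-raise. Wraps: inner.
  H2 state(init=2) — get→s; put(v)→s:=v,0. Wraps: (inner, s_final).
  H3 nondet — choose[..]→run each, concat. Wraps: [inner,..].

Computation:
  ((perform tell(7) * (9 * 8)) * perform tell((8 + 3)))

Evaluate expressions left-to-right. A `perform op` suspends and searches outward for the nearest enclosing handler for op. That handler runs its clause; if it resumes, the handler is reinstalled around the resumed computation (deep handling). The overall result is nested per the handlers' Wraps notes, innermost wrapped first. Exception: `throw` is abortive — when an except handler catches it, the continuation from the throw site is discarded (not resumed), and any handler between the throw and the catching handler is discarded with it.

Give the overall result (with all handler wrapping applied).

Evaluation trace:
tell(7) @ H0 ⇒ log+=7
tell(11) @ H0 ⇒ log+=11
H0 returns (0, (7, 11))
H1 returns (0, (7, 11))
H2 returns ((0, (7, 11)), 2)
H3 returns [((0, (7, 11)), 2)]
= [((0, (7, 11)), 2)]

Answer: [((0, (7, 11)), 2)]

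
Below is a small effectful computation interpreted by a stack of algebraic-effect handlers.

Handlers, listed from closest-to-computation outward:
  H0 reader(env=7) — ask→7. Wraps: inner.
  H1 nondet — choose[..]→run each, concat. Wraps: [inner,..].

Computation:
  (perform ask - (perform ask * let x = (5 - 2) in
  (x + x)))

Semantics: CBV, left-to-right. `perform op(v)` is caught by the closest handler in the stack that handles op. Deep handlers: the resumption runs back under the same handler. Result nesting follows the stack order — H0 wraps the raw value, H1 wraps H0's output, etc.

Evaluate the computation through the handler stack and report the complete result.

Answer: [-35]

Evaluation trace:
ask @ H0 ⇒ 7
ask @ H0 ⇒ 7
H0 returns -35
H1 returns [-35]
= [-35]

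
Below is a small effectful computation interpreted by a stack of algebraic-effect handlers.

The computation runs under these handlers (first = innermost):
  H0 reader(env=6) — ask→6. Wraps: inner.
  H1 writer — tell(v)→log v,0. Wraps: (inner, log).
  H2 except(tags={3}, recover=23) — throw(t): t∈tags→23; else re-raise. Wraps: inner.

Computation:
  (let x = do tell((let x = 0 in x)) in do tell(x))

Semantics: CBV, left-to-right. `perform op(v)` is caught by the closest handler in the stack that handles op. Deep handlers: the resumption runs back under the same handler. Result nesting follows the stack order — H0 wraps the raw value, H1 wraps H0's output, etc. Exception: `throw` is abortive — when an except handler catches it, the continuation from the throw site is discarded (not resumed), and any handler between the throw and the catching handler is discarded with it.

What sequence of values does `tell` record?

Answer: (0, 0)

Working:
tell(0) @ H1 ⇒ log+=0
tell(0) @ H1 ⇒ log+=0
H0 returns 0
H1 returns (0, (0, 0))
H2 returns (0, (0, 0))
= (0, (0, 0))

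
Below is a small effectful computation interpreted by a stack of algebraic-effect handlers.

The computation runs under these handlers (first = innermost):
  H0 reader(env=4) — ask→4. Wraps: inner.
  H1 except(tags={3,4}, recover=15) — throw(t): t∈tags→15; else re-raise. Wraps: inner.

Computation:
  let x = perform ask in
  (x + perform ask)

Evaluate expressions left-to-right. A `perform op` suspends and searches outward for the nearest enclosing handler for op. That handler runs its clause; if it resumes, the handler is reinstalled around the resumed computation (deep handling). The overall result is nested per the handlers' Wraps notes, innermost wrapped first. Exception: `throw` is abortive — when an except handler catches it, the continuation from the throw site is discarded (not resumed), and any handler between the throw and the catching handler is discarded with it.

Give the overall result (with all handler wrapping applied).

Answer: 8

Step-by-step:
ask @ H0 ⇒ 4
ask @ H0 ⇒ 4
H0 returns 8
H1 returns 8
= 8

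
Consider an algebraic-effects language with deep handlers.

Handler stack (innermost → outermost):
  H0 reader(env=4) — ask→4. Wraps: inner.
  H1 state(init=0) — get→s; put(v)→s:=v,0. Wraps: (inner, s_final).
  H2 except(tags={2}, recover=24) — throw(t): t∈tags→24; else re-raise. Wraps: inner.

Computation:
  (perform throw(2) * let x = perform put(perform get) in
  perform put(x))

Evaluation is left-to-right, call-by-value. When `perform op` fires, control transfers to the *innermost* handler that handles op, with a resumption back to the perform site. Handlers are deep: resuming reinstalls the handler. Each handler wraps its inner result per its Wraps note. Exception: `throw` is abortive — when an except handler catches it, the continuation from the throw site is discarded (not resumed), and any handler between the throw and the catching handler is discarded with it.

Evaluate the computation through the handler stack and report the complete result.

Step-by-step:
throw(2) @ H2 caught ⇒ 24
= 24

Answer: 24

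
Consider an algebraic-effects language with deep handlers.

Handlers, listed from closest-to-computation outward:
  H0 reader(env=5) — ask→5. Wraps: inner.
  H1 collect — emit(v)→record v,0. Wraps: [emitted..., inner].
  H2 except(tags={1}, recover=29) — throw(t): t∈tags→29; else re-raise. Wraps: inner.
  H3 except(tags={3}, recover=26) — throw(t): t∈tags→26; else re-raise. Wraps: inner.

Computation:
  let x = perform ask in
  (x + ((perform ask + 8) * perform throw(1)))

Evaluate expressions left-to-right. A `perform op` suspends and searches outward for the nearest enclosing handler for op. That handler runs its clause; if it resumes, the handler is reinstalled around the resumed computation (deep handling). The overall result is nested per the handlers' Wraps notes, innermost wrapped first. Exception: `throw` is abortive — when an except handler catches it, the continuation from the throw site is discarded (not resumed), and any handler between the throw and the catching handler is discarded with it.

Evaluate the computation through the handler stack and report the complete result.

Answer: 29

Evaluation trace:
ask @ H0 ⇒ 5
ask @ H0 ⇒ 5
throw(1) @ H2 caught ⇒ 29
H3 returns 29
= 29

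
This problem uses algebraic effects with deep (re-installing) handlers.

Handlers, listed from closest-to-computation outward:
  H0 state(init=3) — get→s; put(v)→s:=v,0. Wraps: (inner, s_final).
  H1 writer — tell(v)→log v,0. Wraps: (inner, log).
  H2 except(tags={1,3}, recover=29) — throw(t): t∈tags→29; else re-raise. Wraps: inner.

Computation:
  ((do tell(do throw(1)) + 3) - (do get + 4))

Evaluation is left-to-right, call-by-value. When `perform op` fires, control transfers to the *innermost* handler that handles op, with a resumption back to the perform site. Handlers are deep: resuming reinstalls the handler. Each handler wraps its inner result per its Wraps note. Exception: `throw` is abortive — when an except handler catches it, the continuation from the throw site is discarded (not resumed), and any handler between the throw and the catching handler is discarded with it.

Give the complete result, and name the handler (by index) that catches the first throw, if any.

Answer: 29 ; first throw caught by: H2

Working:
throw(1) @ H2 caught ⇒ 29
= 29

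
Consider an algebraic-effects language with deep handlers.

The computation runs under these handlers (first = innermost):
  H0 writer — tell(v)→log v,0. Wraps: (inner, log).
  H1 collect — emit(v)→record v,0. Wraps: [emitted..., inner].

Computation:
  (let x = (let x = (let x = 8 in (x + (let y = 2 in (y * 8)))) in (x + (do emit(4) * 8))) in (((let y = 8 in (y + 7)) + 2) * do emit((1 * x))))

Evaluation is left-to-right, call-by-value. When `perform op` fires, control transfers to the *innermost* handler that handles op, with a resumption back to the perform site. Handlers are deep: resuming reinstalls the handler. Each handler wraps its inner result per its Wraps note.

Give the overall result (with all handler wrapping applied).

Step-by-step:
emit(4) @ H1 ⇒ out+=4
emit(24) @ H1 ⇒ out+=24
H0 returns (0, ())
H1 returns [4, 24, (0, ())]
= [4, 24, (0, ())]

Answer: [4, 24, (0, ())]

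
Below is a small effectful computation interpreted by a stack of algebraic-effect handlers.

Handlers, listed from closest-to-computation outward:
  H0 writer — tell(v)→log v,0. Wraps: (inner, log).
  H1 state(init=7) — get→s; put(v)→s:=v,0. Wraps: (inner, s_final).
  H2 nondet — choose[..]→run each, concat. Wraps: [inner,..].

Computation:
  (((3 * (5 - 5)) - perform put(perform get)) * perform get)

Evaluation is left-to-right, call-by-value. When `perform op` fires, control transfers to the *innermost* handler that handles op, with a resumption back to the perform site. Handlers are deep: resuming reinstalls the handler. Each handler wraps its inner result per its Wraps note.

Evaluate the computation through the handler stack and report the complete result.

Step-by-step:
get @ H1 ⇒ 7
put(7) @ H1 ⇒ s:=7
get @ H1 ⇒ 7
H0 returns (0, ())
H1 returns ((0, ()), 7)
H2 returns [((0, ()), 7)]
= [((0, ()), 7)]

Answer: [((0, ()), 7)]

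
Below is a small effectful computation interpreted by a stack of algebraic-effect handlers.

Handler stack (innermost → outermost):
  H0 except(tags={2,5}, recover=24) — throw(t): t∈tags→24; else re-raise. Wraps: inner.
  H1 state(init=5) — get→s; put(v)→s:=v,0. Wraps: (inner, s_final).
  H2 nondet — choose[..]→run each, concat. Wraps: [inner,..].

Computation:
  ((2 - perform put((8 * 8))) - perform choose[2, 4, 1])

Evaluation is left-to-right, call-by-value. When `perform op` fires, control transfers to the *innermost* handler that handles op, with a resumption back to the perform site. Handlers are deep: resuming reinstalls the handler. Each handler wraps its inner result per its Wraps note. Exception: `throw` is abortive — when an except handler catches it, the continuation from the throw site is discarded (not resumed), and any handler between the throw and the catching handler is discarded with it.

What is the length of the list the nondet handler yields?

Answer: 3

Step-by-step:
put(64) @ H1 ⇒ s:=64
choose[2, 4, 1] @ H2
  branch[0] choose=2:
    H0 returns 0
    H1 returns (0, 64)
    H2 returns [(0, 64)]
  branch[1] choose=4:
    H0 returns -2
    H1 returns (-2, 64)
    H2 returns [(-2, 64)]
  branch[2] choose=1:
    H0 returns 1
    H1 returns (1, 64)
    H2 returns [(1, 64)]
= [(0, 64), (-2, 64), (1, 64)]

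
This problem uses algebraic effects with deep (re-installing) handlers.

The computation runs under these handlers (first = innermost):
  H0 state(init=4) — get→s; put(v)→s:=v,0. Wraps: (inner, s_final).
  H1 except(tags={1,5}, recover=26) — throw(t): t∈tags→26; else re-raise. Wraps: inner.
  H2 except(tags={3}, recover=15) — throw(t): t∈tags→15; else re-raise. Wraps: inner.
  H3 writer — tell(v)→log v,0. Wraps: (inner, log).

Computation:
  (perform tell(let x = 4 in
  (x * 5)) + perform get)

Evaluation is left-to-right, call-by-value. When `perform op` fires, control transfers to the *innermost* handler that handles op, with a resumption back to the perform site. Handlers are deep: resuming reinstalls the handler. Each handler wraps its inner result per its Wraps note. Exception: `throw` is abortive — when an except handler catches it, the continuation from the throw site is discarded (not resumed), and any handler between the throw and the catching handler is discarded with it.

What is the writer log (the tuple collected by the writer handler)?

Working:
tell(20) @ H3 ⇒ log+=20
get @ H0 ⇒ 4
H0 returns (4, 4)
H1 returns (4, 4)
H2 returns (4, 4)
H3 returns ((4, 4), (20))
= ((4, 4), (20))

Answer: (20)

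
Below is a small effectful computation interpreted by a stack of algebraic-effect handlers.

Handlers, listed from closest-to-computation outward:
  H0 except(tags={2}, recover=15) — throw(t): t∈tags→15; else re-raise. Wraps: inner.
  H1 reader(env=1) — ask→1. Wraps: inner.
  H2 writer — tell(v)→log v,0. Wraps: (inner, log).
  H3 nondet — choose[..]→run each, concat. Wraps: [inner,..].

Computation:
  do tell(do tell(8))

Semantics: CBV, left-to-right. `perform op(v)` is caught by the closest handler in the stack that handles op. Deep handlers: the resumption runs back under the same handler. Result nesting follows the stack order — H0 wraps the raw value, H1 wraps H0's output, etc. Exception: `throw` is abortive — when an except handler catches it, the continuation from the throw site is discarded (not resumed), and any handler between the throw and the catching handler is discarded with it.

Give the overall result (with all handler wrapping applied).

Step-by-step:
tell(8) @ H2 ⇒ log+=8
tell(0) @ H2 ⇒ log+=0
H0 returns 0
H1 returns 0
H2 returns (0, (8, 0))
H3 returns [(0, (8, 0))]
= [(0, (8, 0))]

Answer: [(0, (8, 0))]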